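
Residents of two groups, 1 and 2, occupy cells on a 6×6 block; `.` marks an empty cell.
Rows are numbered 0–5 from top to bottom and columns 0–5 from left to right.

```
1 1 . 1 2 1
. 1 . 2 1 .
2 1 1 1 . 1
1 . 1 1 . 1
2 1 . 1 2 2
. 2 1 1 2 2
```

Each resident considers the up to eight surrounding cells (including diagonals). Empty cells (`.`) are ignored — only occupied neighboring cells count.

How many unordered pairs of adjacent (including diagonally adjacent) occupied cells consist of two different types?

Scan each occupied cell's neighbors to the right and below (and the two forward diagonals) so each pair is counted once.
Row 0: 1(0,0)–1(0,1)= 1(0,0)–1(1,1)= 1(0,1)–1(1,1)= 1(0,3)–2(0,4)≠ 1(0,3)–2(1,3)≠ 1(0,3)–1(1,4)= 2(0,4)–1(0,5)≠ 2(0,4)–1(1,4)≠ 2(0,4)–2(1,3)= 1(0,5)–1(1,4)=  → 4/10 unlike.
Row 1: 1(1,1)–1(2,1)= 1(1,1)–1(2,2)= 1(1,1)–2(2,0)≠ 2(1,3)–1(1,4)≠ 2(1,3)–1(2,3)≠ 2(1,3)–1(2,2)≠ 1(1,4)–1(2,5)= 1(1,4)–1(2,3)=  → 4/8 unlike.
Row 2: 2(2,0)–1(2,1)≠ 2(2,0)–1(3,0)≠ 1(2,1)–1(2,2)= 1(2,1)–1(3,2)= 1(2,1)–1(3,0)= 1(2,2)–1(2,3)= 1(2,2)–1(3,2)= 1(2,2)–1(3,3)= 1(2,3)–1(3,3)= 1(2,3)–1(3,2)= 1(2,5)–1(3,5)=  → 2/11 unlike.
Row 3: 1(3,0)–2(4,0)≠ 1(3,0)–1(4,1)= 1(3,2)–1(3,3)= 1(3,2)–1(4,3)= 1(3,2)–1(4,1)= 1(3,3)–1(4,3)= 1(3,3)–2(4,4)≠ 1(3,5)–2(4,5)≠ 1(3,5)–2(4,4)≠  → 4/9 unlike.
Row 4: 2(4,0)–1(4,1)≠ 2(4,0)–2(5,1)= 1(4,1)–2(5,1)≠ 1(4,1)–1(5,2)= 1(4,3)–2(4,4)≠ 1(4,3)–1(5,3)= 1(4,3)–2(5,4)≠ 1(4,3)–1(5,2)= 2(4,4)–2(4,5)= 2(4,4)–2(5,4)= 2(4,4)–2(5,5)= 2(4,4)–1(5,3)≠ 2(4,5)–2(5,5)= 2(4,5)–2(5,4)=  → 5/14 unlike.
Row 5: 2(5,1)–1(5,2)≠ 1(5,2)–1(5,3)= 1(5,3)–2(5,4)≠ 2(5,4)–2(5,5)=  → 2/4 unlike.
Total adjacent occupied pairs: 56; unlike-type pairs: 21.

21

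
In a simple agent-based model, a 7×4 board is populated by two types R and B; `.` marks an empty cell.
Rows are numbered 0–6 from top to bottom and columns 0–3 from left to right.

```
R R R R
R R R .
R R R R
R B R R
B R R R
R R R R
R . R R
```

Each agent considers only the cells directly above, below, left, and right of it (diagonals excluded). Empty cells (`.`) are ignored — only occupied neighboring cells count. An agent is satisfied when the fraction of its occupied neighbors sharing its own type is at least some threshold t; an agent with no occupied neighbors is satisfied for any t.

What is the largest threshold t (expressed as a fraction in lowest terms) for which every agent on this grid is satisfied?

0/1

(0,0)R 2/2
(0,1)R 3/3
(0,2)R 3/3
(0,3)R 1/1
(1,0)R 3/3
(1,1)R 4/4
(1,2)R 3/3
(2,0)R 3/3
(2,1)R 3/4
(2,2)R 4/4
(2,3)R 2/2
(3,0)R 1/3
(3,1)B 0/4
(3,2)R 3/4
(3,3)R 3/3
(4,0)B 0/3
(4,1)R 2/4
(4,2)R 4/4
(4,3)R 3/3
(5,0)R 2/3
(5,1)R 3/3
(5,2)R 4/4
(5,3)R 3/3
(6,0)R 1/1
(6,2)R 2/2
(6,3)R 2/2
The smallest same-type fraction is 0/4 at (3,1), which reduces to 0/1. Any threshold above that leaves this agent unsatisfied.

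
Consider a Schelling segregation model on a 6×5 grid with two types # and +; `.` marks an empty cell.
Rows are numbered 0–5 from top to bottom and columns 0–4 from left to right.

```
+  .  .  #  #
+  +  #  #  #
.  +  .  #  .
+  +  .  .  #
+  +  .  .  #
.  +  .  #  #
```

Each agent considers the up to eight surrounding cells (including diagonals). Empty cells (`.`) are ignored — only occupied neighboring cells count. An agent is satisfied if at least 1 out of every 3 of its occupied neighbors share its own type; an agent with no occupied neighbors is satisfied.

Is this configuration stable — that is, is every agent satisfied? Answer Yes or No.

(0,0)+ 2/2 ✓
(0,3)# 4/4 ✓
(0,4)# 3/3 ✓
(1,0)+ 3/3 ✓
(1,1)+ 3/4 ✓
(1,2)# 3/5 ✓
(1,3)# 5/5 ✓
(1,4)# 4/4 ✓
(2,1)+ 4/5 ✓
(2,3)# 4/4 ✓
(3,0)+ 4/4 ✓
(3,1)+ 4/4 ✓
(3,4)# 2/2 ✓
(4,0)+ 4/4 ✓
(4,1)+ 4/4 ✓
(4,4)# 3/3 ✓
(5,1)+ 2/2 ✓
(5,3)# 2/2 ✓
(5,4)# 2/2 ✓
All meet the threshold, so the configuration is stable.

Yes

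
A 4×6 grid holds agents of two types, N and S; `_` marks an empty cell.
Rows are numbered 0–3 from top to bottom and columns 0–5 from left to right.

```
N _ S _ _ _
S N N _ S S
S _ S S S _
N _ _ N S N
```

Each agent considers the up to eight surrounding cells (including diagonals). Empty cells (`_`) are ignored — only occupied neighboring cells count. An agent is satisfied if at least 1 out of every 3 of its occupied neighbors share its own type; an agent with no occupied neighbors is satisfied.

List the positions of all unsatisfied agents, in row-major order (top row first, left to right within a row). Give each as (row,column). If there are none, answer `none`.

Row 0: (0,0)N 1/2 ✓ · (0,2)S 0/2 ✗
Row 1: (1,0)S 1/3 ✓ · (1,1)N 2/6 ✓ · (1,2)N 1/4 ✗ · (1,4)S 3/3 ✓ · (1,5)S 2/2 ✓
Row 2: (2,0)S 1/3 ✓ · (2,2)S 1/4 ✗ · (2,3)S 4/6 ✓ · (2,4)S 4/6 ✓
Row 3: (3,0)N 0/1 ✗ · (3,3)N 0/4 ✗ · (3,4)S 2/4 ✓ · (3,5)N 0/2 ✗

(0,2), (1,2), (2,2), (3,0), (3,3), (3,5)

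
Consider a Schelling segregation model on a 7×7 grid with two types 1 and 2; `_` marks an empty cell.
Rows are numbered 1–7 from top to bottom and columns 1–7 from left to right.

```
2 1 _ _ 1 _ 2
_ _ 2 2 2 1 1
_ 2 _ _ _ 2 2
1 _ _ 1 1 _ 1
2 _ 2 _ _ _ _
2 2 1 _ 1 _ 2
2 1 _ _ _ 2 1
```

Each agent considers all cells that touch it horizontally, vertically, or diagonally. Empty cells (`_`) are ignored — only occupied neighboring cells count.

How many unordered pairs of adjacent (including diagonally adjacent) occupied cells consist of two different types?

Scan each occupied cell's neighbors to the right and below (and the two forward diagonals) so each pair is counted once.
Row 1: 2(1,1)–1(1,2)≠ 1(1,2)–2(2,3)≠ 1(1,5)–2(2,5)≠ 1(1,5)–1(2,6)= 1(1,5)–2(2,4)≠ 2(1,7)–1(2,7)≠ 2(1,7)–1(2,6)≠  → 6/7 unlike.
Row 2: 2(2,3)–2(2,4)= 2(2,3)–2(3,2)= 2(2,4)–2(2,5)= 2(2,5)–1(2,6)≠ 2(2,5)–2(3,6)= 1(2,6)–1(2,7)= 1(2,6)–2(3,6)≠ 1(2,6)–2(3,7)≠ 1(2,7)–2(3,7)≠ 1(2,7)–2(3,6)≠  → 5/10 unlike.
Row 3: 2(3,2)–1(4,1)≠ 2(3,6)–2(3,7)= 2(3,6)–1(4,7)≠ 2(3,6)–1(4,5)≠ 2(3,7)–1(4,7)≠  → 4/5 unlike.
Row 4: 1(4,1)–2(5,1)≠ 1(4,4)–1(4,5)= 1(4,4)–2(5,3)≠  → 2/3 unlike.
Row 5: 2(5,1)–2(6,1)= 2(5,1)–2(6,2)= 2(5,3)–1(6,3)≠ 2(5,3)–2(6,2)=  → 1/4 unlike.
Row 6: 2(6,1)–2(6,2)= 2(6,1)–2(7,1)= 2(6,1)–1(7,2)≠ 2(6,2)–1(6,3)≠ 2(6,2)–1(7,2)≠ 2(6,2)–2(7,1)= 1(6,3)–1(7,2)= 1(6,5)–2(7,6)≠ 2(6,7)–1(7,7)≠ 2(6,7)–2(7,6)=  → 5/10 unlike.
Row 7: 2(7,1)–1(7,2)≠ 2(7,6)–1(7,7)≠  → 2/2 unlike.
Total adjacent occupied pairs: 41; unlike-type pairs: 25.

25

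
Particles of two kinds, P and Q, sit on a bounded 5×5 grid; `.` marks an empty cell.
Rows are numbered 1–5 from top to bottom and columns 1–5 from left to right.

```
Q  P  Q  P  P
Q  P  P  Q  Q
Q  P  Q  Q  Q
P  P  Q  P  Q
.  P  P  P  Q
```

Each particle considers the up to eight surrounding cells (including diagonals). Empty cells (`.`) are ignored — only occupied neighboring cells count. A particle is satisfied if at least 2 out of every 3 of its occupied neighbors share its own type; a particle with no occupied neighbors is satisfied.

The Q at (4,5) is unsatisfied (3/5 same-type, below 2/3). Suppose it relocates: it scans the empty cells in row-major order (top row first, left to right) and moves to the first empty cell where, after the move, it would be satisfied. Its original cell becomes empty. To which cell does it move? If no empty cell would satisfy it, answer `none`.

Vacating (4,5). Empty cells in order:
  (5,1): 0/3 same-type → still unsatisfied.

none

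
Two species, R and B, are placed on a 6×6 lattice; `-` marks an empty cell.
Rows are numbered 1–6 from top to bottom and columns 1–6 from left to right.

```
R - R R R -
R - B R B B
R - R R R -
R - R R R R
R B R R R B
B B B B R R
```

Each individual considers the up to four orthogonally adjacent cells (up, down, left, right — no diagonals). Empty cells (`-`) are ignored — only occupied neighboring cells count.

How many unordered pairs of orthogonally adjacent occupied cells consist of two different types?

Scan each occupied cell's neighbors to the right and below so each pair is counted once.
Row 1: R(1,1)–R(2,1)= R(1,3)–R(1,4)= R(1,3)–B(2,3)≠ R(1,4)–R(1,5)= R(1,4)–R(2,4)= R(1,5)–B(2,5)≠  → 2/6 unlike.
Row 2: R(2,1)–R(3,1)= B(2,3)–R(2,4)≠ B(2,3)–R(3,3)≠ R(2,4)–B(2,5)≠ R(2,4)–R(3,4)= B(2,5)–B(2,6)= B(2,5)–R(3,5)≠  → 4/7 unlike.
Row 3: R(3,1)–R(4,1)= R(3,3)–R(3,4)= R(3,3)–R(4,3)= R(3,4)–R(3,5)= R(3,4)–R(4,4)= R(3,5)–R(4,5)=  → 0/6 unlike.
Row 4: R(4,1)–R(5,1)= R(4,3)–R(4,4)= R(4,3)–R(5,3)= R(4,4)–R(4,5)= R(4,4)–R(5,4)= R(4,5)–R(4,6)= R(4,5)–R(5,5)= R(4,6)–B(5,6)≠  → 1/8 unlike.
Row 5: R(5,1)–B(5,2)≠ R(5,1)–B(6,1)≠ B(5,2)–R(5,3)≠ B(5,2)–B(6,2)= R(5,3)–R(5,4)= R(5,3)–B(6,3)≠ R(5,4)–R(5,5)= R(5,4)–B(6,4)≠ R(5,5)–B(5,6)≠ R(5,5)–R(6,5)= B(5,6)–R(6,6)≠  → 7/11 unlike.
Row 6: B(6,1)–B(6,2)= B(6,2)–B(6,3)= B(6,3)–B(6,4)= B(6,4)–R(6,5)≠ R(6,5)–R(6,6)=  → 1/5 unlike.
Total adjacent occupied pairs: 43; unlike-type pairs: 15.

15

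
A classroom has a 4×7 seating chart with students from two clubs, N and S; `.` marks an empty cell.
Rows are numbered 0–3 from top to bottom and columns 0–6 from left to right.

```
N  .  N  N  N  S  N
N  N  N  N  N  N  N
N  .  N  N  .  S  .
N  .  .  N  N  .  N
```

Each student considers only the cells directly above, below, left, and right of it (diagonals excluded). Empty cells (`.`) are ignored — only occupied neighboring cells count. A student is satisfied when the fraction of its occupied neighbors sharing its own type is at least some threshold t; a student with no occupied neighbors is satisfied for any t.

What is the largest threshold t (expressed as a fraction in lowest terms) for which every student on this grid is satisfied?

0/1

(0,0)N 1/1
(0,2)N 2/2
(0,3)N 3/3
(0,4)N 2/3
(0,5)S 0/3
(0,6)N 1/2
(1,0)N 3/3
(1,1)N 2/2
(1,2)N 4/4
(1,3)N 4/4
(1,4)N 3/3
(1,5)N 2/4
(1,6)N 2/2
(2,0)N 2/2
(2,2)N 2/2
(2,3)N 3/3
(2,5)S 0/1
(3,0)N 1/1
(3,3)N 2/2
(3,4)N 1/1
(3,6)N — no occupied neighbors
The smallest same-type fraction is 0/3 at (0,5), which reduces to 0/1. Any threshold above that leaves this student unsatisfied.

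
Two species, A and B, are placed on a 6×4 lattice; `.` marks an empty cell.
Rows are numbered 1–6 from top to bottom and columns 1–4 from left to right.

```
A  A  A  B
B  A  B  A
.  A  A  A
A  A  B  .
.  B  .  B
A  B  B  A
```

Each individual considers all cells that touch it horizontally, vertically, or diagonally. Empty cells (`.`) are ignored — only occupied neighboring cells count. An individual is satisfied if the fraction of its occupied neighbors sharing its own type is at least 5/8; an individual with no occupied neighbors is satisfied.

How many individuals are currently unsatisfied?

13

Row 1: (1,1)A 2/3 satisfied · (1,2)A 3/5 not · (1,3)A 3/5 not · (1,4)B 1/3 not
Row 2: (2,1)B 0/4 not · (2,2)A 5/7 satisfied · (2,3)B 1/8 not · (2,4)A 3/5 not
Row 3: (3,2)A 4/7 not · (3,3)A 5/7 satisfied · (3,4)A 2/4 not
Row 4: (4,1)A 2/3 satisfied · (4,2)A 3/5 not · (4,3)B 2/6 not
Row 5: (5,2)B 3/6 not · (5,4)B 2/3 satisfied
Row 6: (6,1)A 0/2 not · (6,2)B 2/3 satisfied · (6,3)B 3/4 satisfied · (6,4)A 0/2 not
Unsatisfied: (1,2), (1,3), (1,4), (2,1), (2,3), (2,4), (3,2), (3,4), (4,2), (4,3), (5,2), (6,1), (6,4) — 13 in total.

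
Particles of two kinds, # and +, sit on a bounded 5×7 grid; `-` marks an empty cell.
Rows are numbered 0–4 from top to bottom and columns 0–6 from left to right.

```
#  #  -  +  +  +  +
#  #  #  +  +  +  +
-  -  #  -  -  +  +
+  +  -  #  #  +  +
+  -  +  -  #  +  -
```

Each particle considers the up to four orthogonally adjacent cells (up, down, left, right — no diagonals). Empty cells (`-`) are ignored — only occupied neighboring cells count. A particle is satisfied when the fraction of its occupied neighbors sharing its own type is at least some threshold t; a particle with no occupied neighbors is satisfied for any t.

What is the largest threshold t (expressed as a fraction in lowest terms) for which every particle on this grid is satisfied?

1/2

(0,0)# 2/2
(0,1)# 2/2
(0,3)+ 2/2
(0,4)+ 3/3
(0,5)+ 3/3
(0,6)+ 2/2
(1,0)# 2/2
(1,1)# 3/3
(1,2)# 2/3
(1,3)+ 2/3
(1,4)+ 3/3
(1,5)+ 4/4
(1,6)+ 3/3
(2,2)# 1/1
(2,5)+ 3/3
(2,6)+ 3/3
(3,0)+ 2/2
(3,1)+ 1/1
(3,3)# 1/1
(3,4)# 2/3
(3,5)+ 3/4
(3,6)+ 2/2
(4,0)+ 1/1
(4,2)+ — no occupied neighbors
(4,4)# 1/2
(4,5)+ 1/2
The smallest same-type fraction is 1/2 at (4,4), which reduces to 1/2. Any threshold above that leaves this particle unsatisfied.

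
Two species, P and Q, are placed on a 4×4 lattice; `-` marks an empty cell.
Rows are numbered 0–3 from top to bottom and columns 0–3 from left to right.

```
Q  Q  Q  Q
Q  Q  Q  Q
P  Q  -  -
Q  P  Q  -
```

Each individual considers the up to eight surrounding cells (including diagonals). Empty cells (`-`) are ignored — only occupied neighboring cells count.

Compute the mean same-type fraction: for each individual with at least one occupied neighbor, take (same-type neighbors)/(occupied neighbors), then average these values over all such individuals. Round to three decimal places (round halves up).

Row 0: (0,0)Q 3/3 · (0,1)Q 5/5 · (0,2)Q 5/5 · (0,3)Q 3/3
Row 1: (1,0)Q 4/5 · (1,1)Q 6/7 · (1,2)Q 6/6 · (1,3)Q 3/3
Row 2: (2,0)P 1/5 · (2,1)Q 5/7
Row 3: (3,0)Q 1/3 · (3,1)P 1/4 · (3,2)Q 1/2
Sum over 13 individuals: 3/3 + 5/5 + 5/5 + 3/3 + 4/5 + 6/7 + 6/6 + 3/3 + 1/5 + 5/7 + 1/3 + 1/4 + 1/2 = 811/84; mean = 811/84 ÷ 13 = 811/1092 = 0.742673… → 0.743.

0.743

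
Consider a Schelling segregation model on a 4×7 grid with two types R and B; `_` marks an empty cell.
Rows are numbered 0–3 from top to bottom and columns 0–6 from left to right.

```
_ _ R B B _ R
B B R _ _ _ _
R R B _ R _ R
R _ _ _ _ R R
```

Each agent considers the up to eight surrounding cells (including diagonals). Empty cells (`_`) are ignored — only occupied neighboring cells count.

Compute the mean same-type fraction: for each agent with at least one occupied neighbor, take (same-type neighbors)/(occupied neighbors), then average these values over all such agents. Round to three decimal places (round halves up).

(0,2)R 1/3
(0,3)B 1/3
(0,4)B 1/1
(0,6)R — no occupied neighbors
(1,0)B 1/3
(1,1)B 2/6
(1,2)R 2/5
(2,0)R 2/4
(2,1)R 3/6
(2,2)B 1/3
(2,4)R 1/1
(2,6)R 2/2
(3,0)R 2/2
(3,5)R 3/3
(3,6)R 2/2
Sum over 14 agents: 1/3 + 1/3 + 1/1 + 1/3 + 2/6 + 2/5 + 2/4 + 3/6 + 1/3 + 1/1 + 2/2 + 2/2 + 3/3 + 2/2 = 136/15; mean = 136/15 ÷ 14 = 68/105 = 0.647619… → 0.648.

0.648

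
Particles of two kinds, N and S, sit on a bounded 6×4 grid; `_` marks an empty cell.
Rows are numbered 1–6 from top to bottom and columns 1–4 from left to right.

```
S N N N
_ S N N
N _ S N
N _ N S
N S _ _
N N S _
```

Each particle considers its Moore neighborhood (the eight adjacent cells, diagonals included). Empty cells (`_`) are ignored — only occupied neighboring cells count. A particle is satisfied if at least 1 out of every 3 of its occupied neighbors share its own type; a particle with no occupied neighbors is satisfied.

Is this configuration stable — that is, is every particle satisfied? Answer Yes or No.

No

(1,1)S 1/2 ✓
(1,2)N 2/4 ✓
(1,3)N 4/5 ✓
(1,4)N 3/3 ✓
(2,2)S 2/6 ✓
(2,3)N 5/7 ✓
(2,4)N 4/5 ✓
(3,1)N 1/2 ✓
(3,3)S 2/6 ✓
(3,4)N 3/5 ✓
(4,1)N 2/3 ✓
(4,3)N 1/4 ✗
(4,4)S 1/3 ✓
(5,1)N 3/4 ✓
(5,2)S 1/6 ✗
(6,1)N 2/3 ✓
(6,2)N 2/4 ✓
(6,3)S 1/2 ✓
For instance (4,3) has only 1/4 same-type neighbors, below 1/3.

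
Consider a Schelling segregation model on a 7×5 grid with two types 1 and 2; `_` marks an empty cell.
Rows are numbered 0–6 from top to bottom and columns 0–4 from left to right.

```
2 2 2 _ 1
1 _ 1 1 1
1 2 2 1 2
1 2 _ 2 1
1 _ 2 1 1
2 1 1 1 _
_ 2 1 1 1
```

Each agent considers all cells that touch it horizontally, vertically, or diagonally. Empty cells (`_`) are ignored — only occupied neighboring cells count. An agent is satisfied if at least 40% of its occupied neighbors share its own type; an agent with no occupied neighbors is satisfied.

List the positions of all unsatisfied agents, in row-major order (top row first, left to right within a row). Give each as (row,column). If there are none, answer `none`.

(0,2), (1,0), (1,2), (2,1), (2,4), (4,2), (5,0), (6,1)

(0,0)2 1/2 ok
(0,1)2 2/4 ok
(0,2)2 1/3 unhappy
(0,4)1 2/2 ok
(1,0)1 1/4 unhappy
(1,2)1 2/6 unhappy
(1,3)1 4/7 ok
(1,4)1 3/4 ok
(2,0)1 2/4 ok
(2,1)2 2/6 unhappy
(2,2)2 3/6 ok
(2,3)1 4/7 ok
(2,4)2 1/5 unhappy
(3,0)1 2/4 ok
(3,1)2 3/6 ok
(3,3)2 3/7 ok
(3,4)1 3/5 ok
(4,0)1 2/4 ok
(4,2)2 2/6 unhappy
(4,3)1 4/6 ok
(4,4)1 3/4 ok
(5,0)2 1/3 unhappy
(5,1)1 3/6 ok
(5,2)1 5/7 ok
(5,3)1 6/7 ok
(6,1)2 1/4 unhappy
(6,2)1 4/5 ok
(6,3)1 4/4 ok
(6,4)1 2/2 ok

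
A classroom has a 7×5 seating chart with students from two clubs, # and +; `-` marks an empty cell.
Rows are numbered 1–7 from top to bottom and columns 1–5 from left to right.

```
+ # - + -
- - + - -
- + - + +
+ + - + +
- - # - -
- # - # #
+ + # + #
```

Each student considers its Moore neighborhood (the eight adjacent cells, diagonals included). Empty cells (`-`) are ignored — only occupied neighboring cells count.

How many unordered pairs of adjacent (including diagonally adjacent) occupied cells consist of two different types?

11

Scan each occupied cell's neighbors to the right and below (and the two forward diagonals) so each pair is counted once.
From row 1: 2 unlike of 3 pairs (running 2/3).
From row 2: 0 unlike of 2 pairs (running 2/5).
From row 3: 0 unlike of 7 pairs (running 2/12).
From row 4: 2 unlike of 4 pairs (running 4/16).
From row 5: 0 unlike of 2 pairs (running 4/18).
From row 6: 4 unlike of 9 pairs (running 8/27).
From row 7: 3 unlike of 4 pairs (running 11/31).
Total adjacent occupied pairs: 31; unlike-type pairs: 11.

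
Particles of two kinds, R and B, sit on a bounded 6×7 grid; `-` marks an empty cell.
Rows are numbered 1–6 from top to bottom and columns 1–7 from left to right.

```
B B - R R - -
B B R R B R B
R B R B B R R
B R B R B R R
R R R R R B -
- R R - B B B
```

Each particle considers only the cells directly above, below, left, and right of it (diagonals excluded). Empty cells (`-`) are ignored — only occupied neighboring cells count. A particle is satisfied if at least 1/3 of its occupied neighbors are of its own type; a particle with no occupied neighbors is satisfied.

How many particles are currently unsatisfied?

(1,1)B 2/2 ✓
(1,2)B 2/2 ✓
(1,4)R 2/2 ✓
(1,5)R 1/2 ✓
(2,1)B 2/3 ✓
(2,2)B 3/4 ✓
(2,3)R 2/3 ✓
(2,4)R 2/4 ✓
(2,5)B 1/4 ✗
(2,6)R 1/3 ✓
(2,7)B 0/2 ✗
(3,1)R 0/3 ✗
(3,2)B 1/4 ✗
(3,3)R 1/4 ✗
(3,4)B 1/4 ✗
(3,5)B 3/4 ✓
(3,6)R 3/4 ✓
(3,7)R 2/3 ✓
(4,1)B 0/3 ✗
(4,2)R 1/4 ✗
(4,3)B 0/4 ✗
(4,4)R 1/4 ✗
(4,5)B 1/4 ✗
(4,6)R 2/4 ✓
(4,7)R 2/2 ✓
(5,1)R 1/2 ✓
(5,2)R 4/4 ✓
(5,3)R 3/4 ✓
(5,4)R 3/3 ✓
(5,5)R 1/4 ✗
(5,6)B 1/3 ✓
(6,2)R 2/2 ✓
(6,3)R 2/2 ✓
(6,5)B 1/2 ✓
(6,6)B 3/3 ✓
(6,7)B 1/1 ✓
Unsatisfied: (2,5), (2,7), (3,1), (3,2), (3,3), (3,4), (4,1), (4,2), (4,3), (4,4), (4,5), (5,5) — 12 in total.

12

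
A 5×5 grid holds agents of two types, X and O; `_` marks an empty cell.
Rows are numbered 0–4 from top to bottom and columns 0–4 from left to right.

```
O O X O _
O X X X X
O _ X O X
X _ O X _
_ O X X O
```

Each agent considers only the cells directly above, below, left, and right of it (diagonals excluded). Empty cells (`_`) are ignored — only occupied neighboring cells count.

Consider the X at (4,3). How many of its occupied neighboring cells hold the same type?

2

Occupied neighbors of (4,3): (3,3)=X, (4,2)=X, (4,4)=O.
Same type (X): 2 of 3.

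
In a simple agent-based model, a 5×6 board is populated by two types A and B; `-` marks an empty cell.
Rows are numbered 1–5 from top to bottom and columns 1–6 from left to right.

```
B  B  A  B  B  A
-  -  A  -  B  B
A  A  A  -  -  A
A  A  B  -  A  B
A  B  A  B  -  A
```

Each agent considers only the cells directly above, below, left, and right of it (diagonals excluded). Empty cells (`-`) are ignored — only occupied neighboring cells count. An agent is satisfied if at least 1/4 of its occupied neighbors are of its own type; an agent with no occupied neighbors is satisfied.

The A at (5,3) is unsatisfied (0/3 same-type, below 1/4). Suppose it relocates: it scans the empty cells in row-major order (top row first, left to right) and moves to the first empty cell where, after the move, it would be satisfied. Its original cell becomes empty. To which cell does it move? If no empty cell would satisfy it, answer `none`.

Vacating (5,3). Empty cells in order:
  (2,1): 1/2 same-type → satisfied — stop here.

(2,1)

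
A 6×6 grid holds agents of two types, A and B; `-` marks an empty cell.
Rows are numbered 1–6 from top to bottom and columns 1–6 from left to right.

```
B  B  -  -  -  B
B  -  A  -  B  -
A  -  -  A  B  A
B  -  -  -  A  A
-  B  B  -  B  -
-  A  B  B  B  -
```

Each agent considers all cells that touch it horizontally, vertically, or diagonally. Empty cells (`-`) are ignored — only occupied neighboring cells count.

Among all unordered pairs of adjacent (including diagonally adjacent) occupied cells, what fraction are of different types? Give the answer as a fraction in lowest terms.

Scan each occupied cell's neighbors to the right and below (and the two forward diagonals) so each pair is counted once.
From row 1: 1 unlike of 5 pairs (running 1/5).
From row 2: 3 unlike of 5 pairs (running 4/10).
From row 3: 5 unlike of 8 pairs (running 9/18).
From row 4: 2 unlike of 4 pairs (running 11/22).
From row 5: 2 unlike of 8 pairs (running 13/30).
From row 6: 1 unlike of 3 pairs (running 14/33).
Total adjacent occupied pairs: 33; unlike-type pairs: 14.
14/33 is already in lowest terms.

14/33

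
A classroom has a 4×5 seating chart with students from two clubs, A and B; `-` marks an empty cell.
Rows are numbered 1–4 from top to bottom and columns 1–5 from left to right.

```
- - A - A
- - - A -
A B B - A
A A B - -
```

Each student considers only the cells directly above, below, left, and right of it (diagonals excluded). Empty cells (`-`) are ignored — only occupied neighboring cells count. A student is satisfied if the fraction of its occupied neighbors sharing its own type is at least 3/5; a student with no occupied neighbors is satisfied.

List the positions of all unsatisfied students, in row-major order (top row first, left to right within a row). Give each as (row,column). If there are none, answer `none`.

(1,3)A 0/0 satisfied
(1,5)A 0/0 satisfied
(2,4)A 0/0 satisfied
(3,1)A 1/2 not
(3,2)B 1/3 not
(3,3)B 2/2 satisfied
(3,5)A 0/0 satisfied
(4,1)A 2/2 satisfied
(4,2)A 1/3 not
(4,3)B 1/2 not

(3,1), (3,2), (4,2), (4,3)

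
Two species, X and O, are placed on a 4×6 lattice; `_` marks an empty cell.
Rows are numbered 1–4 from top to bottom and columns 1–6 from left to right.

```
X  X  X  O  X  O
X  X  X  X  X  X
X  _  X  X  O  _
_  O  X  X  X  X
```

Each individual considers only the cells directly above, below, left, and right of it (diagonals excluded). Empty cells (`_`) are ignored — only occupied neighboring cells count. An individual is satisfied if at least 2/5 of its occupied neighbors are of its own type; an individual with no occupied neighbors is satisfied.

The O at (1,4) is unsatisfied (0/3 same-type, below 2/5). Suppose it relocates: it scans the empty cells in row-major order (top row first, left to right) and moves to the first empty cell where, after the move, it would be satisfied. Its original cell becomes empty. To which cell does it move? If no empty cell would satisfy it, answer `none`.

(4,1)

Vacating (1,4). Empty cells in order:
  (3,2): 1/4 same-type → still unsatisfied.
  (3,6): 1/3 same-type → still unsatisfied.
  (4,1): 1/2 same-type → satisfied — stop here.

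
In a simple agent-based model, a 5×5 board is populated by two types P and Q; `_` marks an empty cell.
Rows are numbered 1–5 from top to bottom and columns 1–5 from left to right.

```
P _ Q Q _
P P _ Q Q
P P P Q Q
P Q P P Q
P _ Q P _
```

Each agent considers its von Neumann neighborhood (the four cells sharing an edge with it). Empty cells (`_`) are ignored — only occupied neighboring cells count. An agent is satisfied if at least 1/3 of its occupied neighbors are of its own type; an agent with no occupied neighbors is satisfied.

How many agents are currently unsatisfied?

(1,1)P 1/1 ✓
(1,3)Q 1/1 ✓
(1,4)Q 2/2 ✓
(2,1)P 3/3 ✓
(2,2)P 2/2 ✓
(2,4)Q 3/3 ✓
(2,5)Q 2/2 ✓
(3,1)P 3/3 ✓
(3,2)P 3/4 ✓
(3,3)P 2/3 ✓
(3,4)Q 2/4 ✓
(3,5)Q 3/3 ✓
(4,1)P 2/3 ✓
(4,2)Q 0/3 ✗
(4,3)P 2/4 ✓
(4,4)P 2/4 ✓
(4,5)Q 1/2 ✓
(5,1)P 1/1 ✓
(5,3)Q 0/2 ✗
(5,4)P 1/2 ✓
Unsatisfied: (4,2), (5,3) — 2 in total.

2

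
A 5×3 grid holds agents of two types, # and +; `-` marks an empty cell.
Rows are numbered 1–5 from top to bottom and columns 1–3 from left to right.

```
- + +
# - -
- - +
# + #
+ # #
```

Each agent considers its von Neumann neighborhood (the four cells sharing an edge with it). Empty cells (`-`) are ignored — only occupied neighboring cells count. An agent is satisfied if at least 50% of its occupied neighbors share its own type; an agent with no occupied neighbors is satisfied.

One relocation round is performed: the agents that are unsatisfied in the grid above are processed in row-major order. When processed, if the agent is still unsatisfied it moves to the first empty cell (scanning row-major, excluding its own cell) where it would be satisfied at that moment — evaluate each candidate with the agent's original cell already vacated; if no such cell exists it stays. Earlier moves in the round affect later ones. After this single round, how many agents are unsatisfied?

1

Initially unsatisfied (in order): (3,3), (4,1), (4,2), (4,3), (5,1), (5,2).
  (3,3) → (1,1).
  (4,1) → (2,2).
  (4,2) → (2,3).
  (4,3): now satisfied by earlier moves; stays.
  (5,1) → (3,3).
  (5,2): now satisfied by earlier moves; stays.
Resulting grid:
+ + +
# # +
- - +
- - #
- # #
Unsatisfied now: (2,2).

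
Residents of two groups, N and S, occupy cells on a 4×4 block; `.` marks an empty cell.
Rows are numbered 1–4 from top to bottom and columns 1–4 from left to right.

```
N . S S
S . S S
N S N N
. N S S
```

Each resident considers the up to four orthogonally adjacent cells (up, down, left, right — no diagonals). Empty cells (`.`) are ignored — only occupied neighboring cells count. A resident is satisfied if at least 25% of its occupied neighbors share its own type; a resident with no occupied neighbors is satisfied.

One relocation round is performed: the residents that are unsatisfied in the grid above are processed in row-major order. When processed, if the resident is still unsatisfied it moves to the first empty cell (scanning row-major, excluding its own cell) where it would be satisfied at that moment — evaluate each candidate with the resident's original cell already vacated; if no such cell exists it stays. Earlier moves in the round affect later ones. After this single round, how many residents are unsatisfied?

0

Initially unsatisfied (in order): (1,1), (2,1), (3,1), (3,2), (4,2).
  (1,1) → (4,1).
  (2,1) → (1,1).
  (3,1): now satisfied by earlier moves; stays.
  (3,2) → (1,2).
  (4,2): now satisfied by earlier moves; stays.
Resulting grid:
S S S S
. . S S
N . N N
N N S S
All satisfied now.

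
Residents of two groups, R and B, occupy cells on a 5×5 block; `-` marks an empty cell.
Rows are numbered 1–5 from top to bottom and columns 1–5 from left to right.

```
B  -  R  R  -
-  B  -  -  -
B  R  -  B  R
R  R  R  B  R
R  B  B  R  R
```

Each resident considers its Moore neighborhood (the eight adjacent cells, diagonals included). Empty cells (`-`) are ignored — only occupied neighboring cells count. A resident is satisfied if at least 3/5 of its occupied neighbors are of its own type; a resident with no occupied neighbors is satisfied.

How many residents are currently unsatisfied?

10

Row 1: (1,1)B 1/1 ok · (1,3)R 1/2 unhappy · (1,4)R 1/1 ok
Row 2: (2,2)B 2/4 unhappy
Row 3: (3,1)B 1/4 unhappy · (3,2)R 3/5 ok · (3,4)B 1/4 unhappy · (3,5)R 1/3 unhappy
Row 4: (4,1)R 3/5 ok · (4,2)R 4/7 unhappy · (4,3)R 3/7 unhappy · (4,4)B 2/7 unhappy · (4,5)R 3/5 ok
Row 5: (5,1)R 2/3 ok · (5,2)B 1/5 unhappy · (5,3)B 2/5 unhappy · (5,4)R 3/5 ok · (5,5)R 2/3 ok
Unsatisfied: (1,3), (2,2), (3,1), (3,4), (3,5), (4,2), (4,3), (4,4), (5,2), (5,3) — 10 in total.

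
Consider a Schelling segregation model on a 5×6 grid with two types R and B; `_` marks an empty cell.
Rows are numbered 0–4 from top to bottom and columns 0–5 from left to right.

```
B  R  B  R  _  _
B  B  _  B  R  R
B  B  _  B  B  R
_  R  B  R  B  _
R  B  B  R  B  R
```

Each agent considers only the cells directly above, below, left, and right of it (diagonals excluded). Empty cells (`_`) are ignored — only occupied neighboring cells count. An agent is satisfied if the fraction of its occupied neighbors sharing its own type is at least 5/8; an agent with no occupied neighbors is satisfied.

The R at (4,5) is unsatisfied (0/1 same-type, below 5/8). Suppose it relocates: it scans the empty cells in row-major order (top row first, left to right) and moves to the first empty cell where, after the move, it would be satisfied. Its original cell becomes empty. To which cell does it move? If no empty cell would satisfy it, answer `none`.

Vacating (4,5). Empty cells in order:
  (0,4): 2/2 same-type → satisfied — stop here.

(0,4)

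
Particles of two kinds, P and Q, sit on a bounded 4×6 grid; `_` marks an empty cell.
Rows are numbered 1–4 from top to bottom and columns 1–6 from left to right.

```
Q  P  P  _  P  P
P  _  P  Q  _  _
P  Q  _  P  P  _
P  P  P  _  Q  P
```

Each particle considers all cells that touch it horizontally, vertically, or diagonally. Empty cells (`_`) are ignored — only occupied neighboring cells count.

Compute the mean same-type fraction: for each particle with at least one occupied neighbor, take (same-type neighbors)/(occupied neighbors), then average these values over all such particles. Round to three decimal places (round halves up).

(1,1)Q 0/2
(1,2)P 3/4
(1,3)P 2/3
(1,5)P 1/2
(1,6)P 1/1
(2,1)P 2/4
(2,3)P 3/5
(2,4)Q 0/5
(3,1)P 3/4
(3,2)Q 0/6
(3,4)P 3/5
(3,5)P 2/4
(4,1)P 2/3
(4,2)P 3/4
(4,3)P 2/3
(4,5)Q 0/3
(4,6)P 1/2
Sum over 17 particles: 0/2 + 3/4 + 2/3 + 1/2 + 1/1 + 2/4 + 3/5 + 0/5 + 3/4 + 0/6 + 3/5 + 2/4 + 2/3 + 3/4 + 2/3 + 0/3 + 1/2 = 169/20; mean = 169/20 ÷ 17 = 169/340 = 0.497058… → 0.497.

0.497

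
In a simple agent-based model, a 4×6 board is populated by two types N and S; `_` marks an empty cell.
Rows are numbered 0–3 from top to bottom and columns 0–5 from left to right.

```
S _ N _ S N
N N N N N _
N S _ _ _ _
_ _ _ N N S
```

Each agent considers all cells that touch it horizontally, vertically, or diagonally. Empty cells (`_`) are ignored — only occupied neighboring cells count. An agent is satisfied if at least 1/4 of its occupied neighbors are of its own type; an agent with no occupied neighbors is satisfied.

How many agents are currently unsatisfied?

(0,0)S 0/2 ✗
(0,2)N 3/3 ✓
(0,4)S 0/3 ✗
(0,5)N 1/2 ✓
(1,0)N 2/4 ✓
(1,1)N 4/6 ✓
(1,2)N 3/4 ✓
(1,3)N 3/4 ✓
(1,4)N 2/3 ✓
(2,0)N 2/3 ✓
(2,1)S 0/4 ✗
(3,3)N 1/1 ✓
(3,4)N 1/2 ✓
(3,5)S 0/1 ✗
Unsatisfied: (0,0), (0,4), (2,1), (3,5) — 4 in total.

4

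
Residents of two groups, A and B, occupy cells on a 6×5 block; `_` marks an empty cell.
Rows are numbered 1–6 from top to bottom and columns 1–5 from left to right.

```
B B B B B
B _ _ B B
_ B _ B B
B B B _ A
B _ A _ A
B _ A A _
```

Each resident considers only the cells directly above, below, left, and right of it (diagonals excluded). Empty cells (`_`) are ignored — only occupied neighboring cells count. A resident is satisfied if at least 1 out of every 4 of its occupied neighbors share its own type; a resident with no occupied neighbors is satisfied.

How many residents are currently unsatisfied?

0

(1,1)B 2/2 satisfied
(1,2)B 2/2 satisfied
(1,3)B 2/2 satisfied
(1,4)B 3/3 satisfied
(1,5)B 2/2 satisfied
(2,1)B 1/1 satisfied
(2,4)B 3/3 satisfied
(2,5)B 3/3 satisfied
(3,2)B 1/1 satisfied
(3,4)B 2/2 satisfied
(3,5)B 2/3 satisfied
(4,1)B 2/2 satisfied
(4,2)B 3/3 satisfied
(4,3)B 1/2 satisfied
(4,5)A 1/2 satisfied
(5,1)B 2/2 satisfied
(5,3)A 1/2 satisfied
(5,5)A 1/1 satisfied
(6,1)B 1/1 satisfied
(6,3)A 2/2 satisfied
(6,4)A 1/1 satisfied
Every one meets the threshold.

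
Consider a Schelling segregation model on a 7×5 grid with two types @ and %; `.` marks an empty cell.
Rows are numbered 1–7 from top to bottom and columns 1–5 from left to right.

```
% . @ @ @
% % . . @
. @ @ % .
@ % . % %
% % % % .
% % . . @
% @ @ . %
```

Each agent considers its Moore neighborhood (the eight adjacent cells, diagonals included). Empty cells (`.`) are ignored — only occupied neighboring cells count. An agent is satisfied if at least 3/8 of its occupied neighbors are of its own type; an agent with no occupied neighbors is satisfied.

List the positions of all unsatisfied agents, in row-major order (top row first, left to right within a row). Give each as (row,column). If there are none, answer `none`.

(3,3), (4,1), (6,5), (7,2), (7,5)

(1,1)% 2/2 satisfied
(1,3)@ 1/2 satisfied
(1,4)@ 3/3 satisfied
(1,5)@ 2/2 satisfied
(2,1)% 2/3 satisfied
(2,2)% 2/5 satisfied
(2,5)@ 2/3 satisfied
(3,2)@ 2/5 satisfied
(3,3)@ 1/5 not
(3,4)% 2/4 satisfied
(4,1)@ 1/4 not
(4,2)% 3/6 satisfied
(4,4)% 4/5 satisfied
(4,5)% 3/3 satisfied
(5,1)% 4/5 satisfied
(5,2)% 5/6 satisfied
(5,3)% 5/5 satisfied
(5,4)% 3/4 satisfied
(6,1)% 4/5 satisfied
(6,2)% 5/7 satisfied
(6,5)@ 0/2 not
(7,1)% 2/3 satisfied
(7,2)@ 1/4 not
(7,3)@ 1/2 satisfied
(7,5)% 0/1 not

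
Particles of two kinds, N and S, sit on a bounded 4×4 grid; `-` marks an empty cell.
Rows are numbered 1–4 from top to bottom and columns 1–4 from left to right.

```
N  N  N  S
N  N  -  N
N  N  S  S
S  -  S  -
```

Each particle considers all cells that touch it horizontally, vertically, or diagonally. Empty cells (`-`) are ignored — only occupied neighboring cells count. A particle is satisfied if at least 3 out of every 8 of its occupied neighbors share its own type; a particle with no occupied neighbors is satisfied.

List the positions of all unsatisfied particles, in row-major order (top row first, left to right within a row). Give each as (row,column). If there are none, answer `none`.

(1,4), (2,4), (4,1)

Row 1: (1,1)N 3/3 satisfied · (1,2)N 4/4 satisfied · (1,3)N 3/4 satisfied · (1,4)S 0/2 not
Row 2: (2,1)N 5/5 satisfied · (2,2)N 6/7 satisfied · (2,4)N 1/4 not
Row 3: (3,1)N 3/4 satisfied · (3,2)N 3/6 satisfied · (3,3)S 2/5 satisfied · (3,4)S 2/3 satisfied
Row 4: (4,1)S 0/2 not · (4,3)S 2/3 satisfied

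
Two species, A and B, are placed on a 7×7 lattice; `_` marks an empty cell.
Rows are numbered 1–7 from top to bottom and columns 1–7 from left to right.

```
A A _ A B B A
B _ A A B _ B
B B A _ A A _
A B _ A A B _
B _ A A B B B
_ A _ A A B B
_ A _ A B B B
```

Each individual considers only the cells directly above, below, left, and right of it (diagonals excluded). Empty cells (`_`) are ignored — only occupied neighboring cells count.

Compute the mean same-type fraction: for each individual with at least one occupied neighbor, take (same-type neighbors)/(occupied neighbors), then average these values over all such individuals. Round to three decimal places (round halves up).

Row 1: (1,1)A 1/2 · (1,2)A 1/1 · (1,4)A 1/2 · (1,5)B 2/3 · (1,6)B 1/2 · (1,7)A 0/2
Row 2: (2,1)B 1/2 · (2,3)A 2/2 · (2,4)A 2/3 · (2,5)B 1/3 · (2,7)B 0/1
Row 3: (3,1)B 2/3 · (3,2)B 2/3 · (3,3)A 1/2 · (3,5)A 2/3 · (3,6)A 1/2
Row 4: (4,1)A 0/3 · (4,2)B 1/2 · (4,4)A 2/2 · (4,5)A 2/4 · (4,6)B 1/3
Row 5: (5,1)B 0/1 · (5,3)A 1/1 · (5,4)A 3/4 · (5,5)B 1/4 · (5,6)B 4/4 · (5,7)B 2/2
Row 6: (6,2)A 1/1 · (6,4)A 3/3 · (6,5)A 1/4 · (6,6)B 3/4 · (6,7)B 3/3
Row 7: (7,2)A 1/1 · (7,4)A 1/2 · (7,5)B 1/3 · (7,6)B 3/3 · (7,7)B 2/2
Sum over 37 individuals: 1/2 + 1/1 + 1/2 + 2/3 + 1/2 + 0/2 + 1/2 + 2/2 + 2/3 + 1/3 + 0/1 + 2/3 + 2/3 + 1/2 + 2/3 + 1/2 + 0/3 + 1/2 + 2/2 + 2/4 + 1/3 + 0/1 + 1/1 + 3/4 + 1/4 + 4/4 + 2/2 + 1/1 + 3/3 + 1/4 + 3/4 + 3/3 + 1/1 + 1/2 + 1/3 + 3/3 + 2/2 = 137/6; mean = 137/6 ÷ 37 = 137/222 = 0.617117… → 0.617.

0.617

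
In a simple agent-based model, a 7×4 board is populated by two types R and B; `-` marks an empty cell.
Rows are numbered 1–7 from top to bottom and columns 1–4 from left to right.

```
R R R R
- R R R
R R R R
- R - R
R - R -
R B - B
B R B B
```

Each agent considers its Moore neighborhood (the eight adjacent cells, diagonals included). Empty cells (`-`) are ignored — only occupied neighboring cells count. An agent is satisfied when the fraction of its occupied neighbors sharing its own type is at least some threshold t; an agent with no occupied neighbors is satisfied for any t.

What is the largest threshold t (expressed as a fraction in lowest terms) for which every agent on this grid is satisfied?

(1,1)R 2/2
(1,2)R 4/4
(1,3)R 5/5
(1,4)R 3/3
(2,2)R 7/7
(2,3)R 8/8
(2,4)R 5/5
(3,1)R 3/3
(3,2)R 5/5
(3,3)R 7/7
(3,4)R 4/4
(4,2)R 5/5
(4,4)R 3/3
(5,1)R 2/3
(5,3)R 2/4
(6,1)R 2/4
(6,2)B 2/6
(6,4)B 2/3
(7,1)B 1/3
(7,2)R 1/4
(7,3)B 3/4
(7,4)B 2/2
The smallest same-type fraction is 1/4 at (7,2), which reduces to 1/4. Any threshold above that leaves this agent unsatisfied.

1/4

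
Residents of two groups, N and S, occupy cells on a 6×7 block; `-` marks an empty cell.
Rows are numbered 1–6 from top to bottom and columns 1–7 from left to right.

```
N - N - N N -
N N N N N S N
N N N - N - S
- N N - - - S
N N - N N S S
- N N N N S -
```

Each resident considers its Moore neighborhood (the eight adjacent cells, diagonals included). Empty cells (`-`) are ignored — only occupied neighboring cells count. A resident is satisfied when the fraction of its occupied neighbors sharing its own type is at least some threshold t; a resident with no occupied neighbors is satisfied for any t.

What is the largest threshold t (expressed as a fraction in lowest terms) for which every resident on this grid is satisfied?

Row 1: (1,1)N 2/2 · (1,3)N 3/3 · (1,5)N 3/4 · (1,6)N 3/4
Row 2: (2,1)N 4/4 · (2,2)N 7/7 · (2,3)N 5/5 · (2,4)N 6/6 · (2,5)N 4/5 · (2,6)S 1/6 · (2,7)N 1/3
Row 3: (3,1)N 4/4 · (3,2)N 7/7 · (3,3)N 6/6 · (3,5)N 2/3 · (3,7)S 2/3
Row 4: (4,2)N 6/6 · (4,3)N 5/5 · (4,7)S 3/3
Row 5: (5,1)N 3/3 · (5,2)N 5/5 · (5,4)N 5/5 · (5,5)N 3/5 · (5,6)S 3/5 · (5,7)S 3/3
Row 6: (6,2)N 3/3 · (6,3)N 4/4 · (6,4)N 4/4 · (6,5)N 3/5 · (6,6)S 2/4
The smallest same-type fraction is 1/6 at (2,6), which reduces to 1/6. Any threshold above that leaves this resident unsatisfied.

1/6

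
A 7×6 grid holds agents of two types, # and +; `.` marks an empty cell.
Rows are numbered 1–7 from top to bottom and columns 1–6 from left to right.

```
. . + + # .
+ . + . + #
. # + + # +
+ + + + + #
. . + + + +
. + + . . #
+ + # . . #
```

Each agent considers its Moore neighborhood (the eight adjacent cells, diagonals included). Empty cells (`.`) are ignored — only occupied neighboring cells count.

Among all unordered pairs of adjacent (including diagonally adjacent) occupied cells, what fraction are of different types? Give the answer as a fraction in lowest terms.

Scan each occupied cell's neighbors to the right and below (and the two forward diagonals) so each pair is counted once.
Row 1: +(1,3)–+(1,4)= +(1,3)–+(2,3)= +(1,4)–#(1,5)≠ +(1,4)–+(2,5)= +(1,4)–+(2,3)= #(1,5)–+(2,5)≠ #(1,5)–#(2,6)=  → 2/7 unlike.
Row 2: +(2,1)–#(3,2)≠ +(2,3)–+(3,3)= +(2,3)–+(3,4)= +(2,3)–#(3,2)≠ +(2,5)–#(2,6)≠ +(2,5)–#(3,5)≠ +(2,5)–+(3,6)= +(2,5)–+(3,4)= #(2,6)–+(3,6)≠ #(2,6)–#(3,5)=  → 5/10 unlike.
Row 3: #(3,2)–+(3,3)≠ #(3,2)–+(4,2)≠ #(3,2)–+(4,3)≠ #(3,2)–+(4,1)≠ +(3,3)–+(3,4)= +(3,3)–+(4,3)= +(3,3)–+(4,4)= +(3,3)–+(4,2)= +(3,4)–#(3,5)≠ +(3,4)–+(4,4)= +(3,4)–+(4,5)= +(3,4)–+(4,3)= #(3,5)–+(3,6)≠ #(3,5)–+(4,5)≠ #(3,5)–#(4,6)= #(3,5)–+(4,4)≠ +(3,6)–#(4,6)≠ +(3,6)–+(4,5)=  → 9/18 unlike.
Row 4: +(4,1)–+(4,2)= +(4,2)–+(4,3)= +(4,2)–+(5,3)= +(4,3)–+(4,4)= +(4,3)–+(5,3)= +(4,3)–+(5,4)= +(4,4)–+(4,5)= +(4,4)–+(5,4)= +(4,4)–+(5,5)= +(4,4)–+(5,3)= +(4,5)–#(4,6)≠ +(4,5)–+(5,5)= +(4,5)–+(5,6)= +(4,5)–+(5,4)= #(4,6)–+(5,6)≠ #(4,6)–+(5,5)≠  → 3/16 unlike.
Row 5: +(5,3)–+(5,4)= +(5,3)–+(6,3)= +(5,3)–+(6,2)= +(5,4)–+(5,5)= +(5,4)–+(6,3)= +(5,5)–+(5,6)= +(5,5)–#(6,6)≠ +(5,6)–#(6,6)≠  → 2/8 unlike.
Row 6: +(6,2)–+(6,3)= +(6,2)–+(7,2)= +(6,2)–#(7,3)≠ +(6,2)–+(7,1)= +(6,3)–#(7,3)≠ +(6,3)–+(7,2)= #(6,6)–#(7,6)=  → 2/7 unlike.
Row 7: +(7,1)–+(7,2)= +(7,2)–#(7,3)≠  → 1/2 unlike.
Total adjacent occupied pairs: 68; unlike-type pairs: 24.
24/68 reduces to 6/17.

6/17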